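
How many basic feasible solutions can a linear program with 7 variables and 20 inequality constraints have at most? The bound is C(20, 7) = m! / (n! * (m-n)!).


Each vertex corresponds to some choice of n active constraints out of m, so the number of vertices is at most C(m, n) = m! / (n!(m-n)!).
m = 20, n = 7
Numerator: 20 * 19 * 18 * 17 * 16 * 15 * 14
Denominator: 7! = 5040
C(20, 7) = 77520


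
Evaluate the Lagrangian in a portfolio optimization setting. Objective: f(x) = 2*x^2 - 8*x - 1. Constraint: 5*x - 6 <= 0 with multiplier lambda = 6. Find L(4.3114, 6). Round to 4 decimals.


Step 1: Evaluate f(x).
f(4.3114) = 2*4.3114^2 - 8*4.3114 - 1 = 1.6851
Step 2: Evaluate g(x).
g(4.3114) = 5*4.3114 - 6 = 15.557
Step 3: Compute Lagrangian.
L = 1.6851 + 6*15.557 = 95.0271


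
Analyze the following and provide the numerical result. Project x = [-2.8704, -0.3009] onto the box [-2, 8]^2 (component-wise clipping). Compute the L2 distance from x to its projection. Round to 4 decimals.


Project each component onto [-2, 8].
clip(-2.8704) = -2.0, clip(-0.3009) = -0.3009
Projection = [-2.0, -0.3009]
Squared diffs: [0.7576, 0.0]
Distance = sqrt(0.7576) = 0.8704


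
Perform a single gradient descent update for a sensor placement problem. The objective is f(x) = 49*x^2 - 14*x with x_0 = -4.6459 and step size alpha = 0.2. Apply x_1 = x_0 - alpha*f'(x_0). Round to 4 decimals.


We compute the gradient at x_0 and apply the update.
f'(x) = 98*x - 14
f'(-4.6459) = 98*-4.6459 - 14 = -469.2982
x_1 = -4.6459 - 0.2*-469.2982 = 89.2137


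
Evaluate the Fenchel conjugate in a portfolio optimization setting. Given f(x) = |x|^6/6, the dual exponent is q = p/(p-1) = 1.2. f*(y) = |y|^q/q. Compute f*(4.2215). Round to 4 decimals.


The conjugate exponent q satisfies 1/p + 1/q = 1.
p = 6, so q = 6/(6 - 1) = 1.2
|y|^q = 4.2215^1.2 = 5.6307
f*(4.2215) = 5.6307 / 1.2 = 4.6922


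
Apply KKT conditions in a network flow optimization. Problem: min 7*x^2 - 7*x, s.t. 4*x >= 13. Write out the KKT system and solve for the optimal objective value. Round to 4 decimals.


Step 1: Try lambda = 0 (constraint inactive).
x_unc = 7/(2*7) = 0.5
Check: 4*0.5 = 2.0 < 13 -- violated!
Step 2: Constraint must be active: 4*x = 13
x* = 13/4 = 3.25
lambda = (2*7*3.25 - 7)/4 = 9.625
Step 3: Compute optimal value.
f(x*) = 7*3.25^2 - 7*3.25 = 51.1875


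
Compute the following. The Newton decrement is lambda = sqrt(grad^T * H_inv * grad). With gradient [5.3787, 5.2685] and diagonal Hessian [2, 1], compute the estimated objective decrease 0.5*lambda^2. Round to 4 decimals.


Step 1: H is diagonal, so H^(-1) * g = [2.6894, 5.2685].
Step 2: g^T H^(-1) g = sum_i g_i^2 / H_ii
  = (5.3787)^2/2 + (5.2685)^2/1
  = 14.4652 + 27.7571 = 42.2223
Step 3: Objective decrease = 0.5 * g^T H^(-1) g = 21.1111


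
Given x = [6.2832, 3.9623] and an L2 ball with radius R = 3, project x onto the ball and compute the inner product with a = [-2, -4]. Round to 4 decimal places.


Step 1: Compute ||x|| (intermediates to 6 decimals).
||x|| = sqrt(6.2832^2 + 3.9623^2) = 7.428218
Step 2: Project.
Since ||x|| > R, scale = R/||x|| = 3/7.428218 = 0.403865, proj(x) = scale * x
proj(x) = [2.537565, 1.600234]
Step 3: Dot product.
a^T * proj(x) = -2*2.537565 - 4*1.600234 = -11.4761


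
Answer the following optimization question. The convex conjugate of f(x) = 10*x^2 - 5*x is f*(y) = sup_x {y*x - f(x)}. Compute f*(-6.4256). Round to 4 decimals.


f*(y) = sup_x {y*x - a*x^2 - b*x} = sup_x {(y-b)*x - a*x^2}
FOC: (y - b) - 2a*x = 0 => x* = (y - b)/(2a)
x* = (-6.4256 + 5)/(2*10) = -0.0713
f*(-6.4256) = (y-b)^2/(4a) = (-6.4256 + 5)^2/(4*10)
= 2.0323/40 = 0.0508


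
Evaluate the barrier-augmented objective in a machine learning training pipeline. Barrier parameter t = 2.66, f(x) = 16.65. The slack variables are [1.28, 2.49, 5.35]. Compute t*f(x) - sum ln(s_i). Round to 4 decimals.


Step 1: Compute log-barrier.
ln values: [0.2469, 0.9123, 1.6771]
phi = -(0.2469 + 0.9123 + 1.6771) = -2.8362
Step 2: Compute augmented objective.
t*f(x) = 2.66*16.65 = 44.289
Total = 44.289 - 2.8362 = 41.4528


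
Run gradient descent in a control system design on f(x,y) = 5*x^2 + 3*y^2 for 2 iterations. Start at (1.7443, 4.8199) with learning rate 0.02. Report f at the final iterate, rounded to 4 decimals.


Gradient descent on f(x,y) = 5*x^2 + 3*y^2.
Starting point: (1.7443, 4.8199), alpha = 0.02
Step 1: grad_x = 2*5*1.7443 = 17.443, grad_y = 2*3*4.8199 = 28.9194
  x_1 = 1.7443 - 0.02*17.443 = 1.3954
  y_1 = 4.8199 - 0.02*28.9194 = 4.2415
Step 2: grad_x = 2*5*1.3954 = 13.9544, grad_y = 2*3*4.2415 = 25.4491
  x_2 = 1.3954 - 0.02*13.9544 = 1.1164
  y_2 = 4.2415 - 0.02*25.4491 = 3.7325
f(1.1164, 3.7325) = 5*1.1164^2 + 3*3.7325^2 = 48.0266


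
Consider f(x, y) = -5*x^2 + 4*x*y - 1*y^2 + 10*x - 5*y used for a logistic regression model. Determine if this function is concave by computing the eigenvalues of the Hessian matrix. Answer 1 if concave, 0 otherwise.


The Hessian of f(x,y) = -5*x^2 + 4*x*y - 1*y^2 + 10*x - 5*y is:
H = [[-10, 4], [4, -2]]
Trace = -10 - 2 = -12
Determinant = -10*-2 - (4)^2 = 4
Discriminant = (-12)^2 - 4*4 = 128.0
Eigenvalues: lambda_1 = -11.6569, lambda_2 = -0.3431
The function is concave.

1


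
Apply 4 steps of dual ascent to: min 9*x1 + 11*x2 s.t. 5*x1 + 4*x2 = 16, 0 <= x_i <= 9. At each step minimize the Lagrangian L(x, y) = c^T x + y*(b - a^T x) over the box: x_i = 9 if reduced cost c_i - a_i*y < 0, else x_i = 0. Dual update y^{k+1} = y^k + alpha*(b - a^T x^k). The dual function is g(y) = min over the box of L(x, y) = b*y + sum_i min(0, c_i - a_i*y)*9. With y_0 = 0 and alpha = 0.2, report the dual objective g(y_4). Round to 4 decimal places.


Dual ascent for LP: min 9*x1 + 11*x2, 5*x1 + 4*x2 = 16, 0 <= x_i <= 9
Step 1: y^k = 0.0, reduced costs: (9.0, 11.0)
  x^k = (0.0, 0.0), subgradient = b - a^T x = 16.0
  y^{k+1} = 0.0 + 0.2*16.0 = 3.2
Step 2: y^k = 3.2, reduced costs: (-7.0, -1.8)
  x^k = (9.0, 9.0), subgradient = b - a^T x = -65.0
  y^{k+1} = 3.2 + 0.2*-65.0 = -9.8
Step 3: y^k = -9.8, reduced costs: (58.0, 50.2)
  x^k = (0.0, 0.0), subgradient = b - a^T x = 16.0
  y^{k+1} = -9.8 + 0.2*16.0 = -6.6
Step 4: y^k = -6.6, reduced costs: (42.0, 37.4)
  x^k = (0.0, 0.0), subgradient = b - a^T x = 16.0
  y^{k+1} = -6.6 + 0.2*16.0 = -3.4
Dual objective at y_4 = -3.4: reduced costs (26.0, 24.6), box minimizer x = (0.0, 0.0)
g(y_4) = b*y + (c1 - a1*y)*x1 + (c2 - a2*y)*x2 = 16*(-3.4) + 26.0*0.0 + 24.6*0.0 = -54.4 + 0.0 + 0.0 = -54.4


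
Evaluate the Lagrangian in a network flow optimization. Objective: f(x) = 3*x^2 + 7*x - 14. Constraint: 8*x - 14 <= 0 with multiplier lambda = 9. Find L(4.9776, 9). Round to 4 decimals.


Step 1: Evaluate f(x).
f(4.9776) = 3*4.9776^2 + 7*4.9776 - 14 = 95.1727
Step 2: Evaluate g(x).
g(4.9776) = 8*4.9776 - 14 = 25.8208
Step 3: Compute Lagrangian.
L = 95.1727 + 9*25.8208 = 327.5599


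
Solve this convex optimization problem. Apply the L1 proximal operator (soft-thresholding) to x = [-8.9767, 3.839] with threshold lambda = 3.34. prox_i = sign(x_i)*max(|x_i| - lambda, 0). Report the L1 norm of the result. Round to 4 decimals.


Soft-thresholding with lambda = 3.34:
prox(-8.9767) = sign(-8.9767)*max(|-8.9767| - 3.34, 0) = -5.6367
prox(3.839) = sign(3.839)*max(|3.839| - 3.34, 0) = 0.499
prox(x) = [-5.6367, 0.499]
||prox(x)||_1 = 5.6367 + 0.499 = 6.1357


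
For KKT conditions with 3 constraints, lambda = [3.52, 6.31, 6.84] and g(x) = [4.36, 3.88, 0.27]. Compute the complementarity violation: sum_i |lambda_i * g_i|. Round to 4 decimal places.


KKT complementary slackness check:
lambda_1 * g_1 = 3.52 * 4.36 = 15.3472
lambda_2 * g_2 = 6.31 * 3.88 = 24.4828
lambda_3 * g_3 = 6.84 * 0.27 = 1.8468
Total violation = 15.3472 + 24.4828 + 1.8468 = 41.6768


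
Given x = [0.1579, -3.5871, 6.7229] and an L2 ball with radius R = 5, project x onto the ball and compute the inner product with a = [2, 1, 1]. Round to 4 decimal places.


Step 1: Compute ||x|| (intermediates to 6 decimals).
||x|| = sqrt(0.1579^2 + (-3.5871)^2 + 6.7229^2) = 7.621654
Step 2: Project.
Since ||x|| > R, scale = R/||x|| = 5/7.621654 = 0.656026, proj(x) = scale * x
proj(x) = [0.103587, -2.353231, 4.410397]
Step 3: Dot product.
a^T * proj(x) = 2*0.103587 + 1*(-2.353231) + 1*4.410397 = 2.2643


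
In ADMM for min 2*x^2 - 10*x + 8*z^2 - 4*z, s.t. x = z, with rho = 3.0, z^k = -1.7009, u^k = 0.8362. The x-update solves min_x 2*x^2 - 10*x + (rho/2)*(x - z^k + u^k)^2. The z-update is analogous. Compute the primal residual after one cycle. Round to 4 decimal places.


ADMM iteration with rho = 3.0, z^k = -1.7009, u^k = 0.8362
Step 1: x-update.
Minimize 2*x^2 - 10*x + (3.0/2)*(x + 1.7009 + 0.8362)^2
FOC: (2*2 + 3.0)*x = 10 + 3.0*(-1.7009 - 0.8362)
x^{k+1} = 0.3412
Step 2: z-update.
Minimize 8*z^2 - 4*z + (3.0/2)*(0.3412 - z + 0.8362)^2
FOC: (2*8 + 3.0)*z = 4 + 3.0*(0.3412 + 0.8362)
z^{k+1} = 0.3964
Step 3: u-update.
u^{k+1} = 0.8362 + 0.3412 - 0.3964 = 0.781
Step 4: Primal residual = |0.3412 - 0.3964| = 0.0552


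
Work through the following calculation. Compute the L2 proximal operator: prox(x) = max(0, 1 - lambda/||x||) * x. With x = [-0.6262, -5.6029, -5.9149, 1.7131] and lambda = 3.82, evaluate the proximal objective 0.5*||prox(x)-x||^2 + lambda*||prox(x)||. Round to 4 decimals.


Step 1: Compute ||x||.
||x|| = 8.349
Step 2: Compute scaling factor.
scale = max(0, 1 - 3.82/8.349) = 0.5425
Step 3: prox(x) = [-0.3397, -3.0393, -3.2086, 0.9293]
||prox(x)|| = 4.529
Step 4: Proximal objective.
0.5*||prox-x||^2 = 7.2962
lambda*||prox|| = 17.3008
Total = 24.5969


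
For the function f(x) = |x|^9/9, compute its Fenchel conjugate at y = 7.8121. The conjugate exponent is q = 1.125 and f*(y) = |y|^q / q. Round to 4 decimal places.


The conjugate exponent q satisfies 1/p + 1/q = 1.
p = 9, so q = 9/(9 - 1) = 1.125
|y|^q = 7.8121^1.125 = 10.101
f*(7.8121) = 10.101 / 1.125 = 8.9787


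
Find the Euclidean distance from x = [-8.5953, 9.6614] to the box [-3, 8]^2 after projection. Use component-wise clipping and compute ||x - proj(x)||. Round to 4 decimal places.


Project each component onto [-3, 8].
clip(-8.5953) = -3.0, clip(9.6614) = 8.0
Projection = [-3.0, 8.0]
Squared diffs: [31.3074, 2.7602]
Distance = sqrt(34.0676) = 5.8367


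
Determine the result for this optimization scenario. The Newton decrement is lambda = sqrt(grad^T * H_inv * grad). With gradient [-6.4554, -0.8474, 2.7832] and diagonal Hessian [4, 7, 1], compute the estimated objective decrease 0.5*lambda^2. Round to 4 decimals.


Step 1: H is diagonal, so H^(-1) * g = [-1.6139, -0.1211, 2.7832].
Step 2: g^T H^(-1) g = sum_i g_i^2 / H_ii
  = (-6.4554)^2/4 + (-0.8474)^2/7 + (2.7832)^2/1
  = 10.418 + 0.1026 + 7.7462 = 18.2668
Step 3: Objective decrease = 0.5 * g^T H^(-1) g = 9.1334


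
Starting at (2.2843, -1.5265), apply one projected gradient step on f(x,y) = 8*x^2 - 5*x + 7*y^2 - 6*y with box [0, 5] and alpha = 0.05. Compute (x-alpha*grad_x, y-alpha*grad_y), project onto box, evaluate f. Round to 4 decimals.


Step 1: Compute gradient at (2.2843, -1.5265).
grad_x = 2*8*2.2843 - 5 = 31.5488
grad_y = 2*7*-1.5265 - 6 = -27.371
Step 2: Gradient step.
x_raw = 2.2843 - 0.05*31.5488 = 0.7069
y_raw = -1.5265 - 0.05*-27.371 = -0.158
Step 3: Project onto [0, 5].
x_proj = clip(0.7069) = 0.7069
y_proj = clip(-0.158) = 0.0
Step 4: Evaluate f.
f(0.7069, 0.0) = 0.4629


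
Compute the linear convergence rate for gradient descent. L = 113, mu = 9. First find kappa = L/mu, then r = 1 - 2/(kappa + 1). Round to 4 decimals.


Step 1: Compute the condition number.
kappa = L/mu = 113/9 = 12.5556
Step 2: Compute the convergence rate.
r = 1 - 2/(kappa + 1) = 1 - 2*mu/(L + mu) = (L - mu)/(L + mu) = 104/122 = 0.8525


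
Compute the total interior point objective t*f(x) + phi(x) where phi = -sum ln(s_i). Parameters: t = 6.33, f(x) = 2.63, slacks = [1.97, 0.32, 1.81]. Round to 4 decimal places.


Step 1: Compute log-barrier.
ln values: [0.678, -1.1394, 0.5933]
phi = -(0.678 - 1.1394 + 0.5933) = -0.1319
Step 2: Compute augmented objective.
t*f(x) = 6.33*2.63 = 16.6479
Total = 16.6479 - 0.1319 = 16.516


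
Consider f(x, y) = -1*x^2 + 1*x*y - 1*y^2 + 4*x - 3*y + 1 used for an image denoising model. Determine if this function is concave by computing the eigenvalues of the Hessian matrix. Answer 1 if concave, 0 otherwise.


The Hessian of f(x,y) = -1*x^2 + 1*x*y - 1*y^2 + 4*x - 3*y + 1 is:
H = [[-2, 1], [1, -2]]
Trace = -2 - 2 = -4
Determinant = -2*-2 - (1)^2 = 3
Discriminant = (-4)^2 - 4*3 = 4.0
Eigenvalues: lambda_1 = -3.0, lambda_2 = -1.0
The function is concave.

1


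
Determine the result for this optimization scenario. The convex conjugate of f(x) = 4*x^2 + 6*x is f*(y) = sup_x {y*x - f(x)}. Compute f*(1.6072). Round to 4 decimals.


f*(y) = sup_x {y*x - a*x^2 - b*x} = sup_x {(y-b)*x - a*x^2}
FOC: (y - b) - 2a*x = 0 => x* = (y - b)/(2a)
x* = (1.6072 - 6)/(2*4) = -0.5491
f*(1.6072) = (y-b)^2/(4a) = (1.6072 - 6)^2/(4*4)
= 19.2967/16 = 1.206


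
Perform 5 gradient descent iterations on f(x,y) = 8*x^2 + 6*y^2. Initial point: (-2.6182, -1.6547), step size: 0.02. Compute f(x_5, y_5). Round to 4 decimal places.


Gradient descent on f(x,y) = 8*x^2 + 6*y^2.
Starting point: (-2.6182, -1.6547), alpha = 0.02
Step 1: grad_x = 2*8*-2.6182 = -41.8912, grad_y = 2*6*-1.6547 = -19.8564
  x_1 = -2.6182 - 0.02*-41.8912 = -1.7804
  y_1 = -1.6547 - 0.02*-19.8564 = -1.2576
Step 2: grad_x = 2*8*-1.7804 = -28.486, grad_y = 2*6*-1.2576 = -15.0909
  x_2 = -1.7804 - 0.02*-28.486 = -1.2107
  y_2 = -1.2576 - 0.02*-15.0909 = -0.9558
Step 3: grad_x = 2*8*-1.2107 = -19.3705, grad_y = 2*6*-0.9558 = -11.4691
  x_3 = -1.2107 - 0.02*-19.3705 = -0.8232
  y_3 = -0.9558 - 0.02*-11.4691 = -0.7264
Step 4: grad_x = 2*8*-0.8232 = -13.1719, grad_y = 2*6*-0.7264 = -8.7165
  x_4 = -0.8232 - 0.02*-13.1719 = -0.5598
  y_4 = -0.7264 - 0.02*-8.7165 = -0.552
Step 5: grad_x = 2*8*-0.5598 = -8.9569, grad_y = 2*6*-0.552 = -6.6245
  x_5 = -0.5598 - 0.02*-8.9569 = -0.3807
  y_5 = -0.552 - 0.02*-6.6245 = -0.4196
f(-0.3807, -0.4196) = 8*(-0.3807)^2 + 6*(-0.4196)^2 = 2.2154


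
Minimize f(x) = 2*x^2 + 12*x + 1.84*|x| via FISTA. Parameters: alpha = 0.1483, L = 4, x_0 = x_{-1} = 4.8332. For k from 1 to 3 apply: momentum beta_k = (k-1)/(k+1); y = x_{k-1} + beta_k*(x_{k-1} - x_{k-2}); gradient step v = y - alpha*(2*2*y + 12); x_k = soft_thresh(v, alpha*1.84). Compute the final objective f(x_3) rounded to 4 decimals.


FISTA on f(x) = 2*x^2 + 12*x + 1.84*|x|
L = 4, alpha = 0.1483
Iteration 1: beta = 0.0, y = 4.8332 + 0.0*(4.8332 - 4.8332) = 4.8332
  grad(y) = 31.3328, v = y - alpha*grad = 0.1865
  prox(v) = soft_thresh(0.1865, 0.2729) = 0.0
Iteration 2: beta = 0.3333, y = 0.0 + 0.3333*(0.0 - 4.8332) = -1.6111
  grad(y) = 5.5557, v = y - alpha*grad = -2.435
  prox(v) = soft_thresh(-2.435, 0.2729) = -2.1621
Iteration 3: beta = 0.5, y = -2.1621 + 0.5*(-2.1621 - 0.0) = -3.2432
  grad(y) = -0.9727, v = y - alpha*grad = -3.0989
  prox(v) = soft_thresh(-3.0989, 0.2729) = -2.826
f(x_3) = 2*(-2.826)^2 + 12*(-2.826) + 1.84*|-2.826| = -12.7396


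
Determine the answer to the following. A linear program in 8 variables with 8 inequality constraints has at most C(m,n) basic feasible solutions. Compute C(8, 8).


Each vertex corresponds to some choice of n active constraints out of m, so the number of vertices is at most C(m, n) = m! / (n!(m-n)!).
m = 8, n = 8
Numerator: 8 * 7 * 6 * 5 * 4 * 3 * 2 * 1
Denominator: 8! = 40320
C(8, 8) = 1


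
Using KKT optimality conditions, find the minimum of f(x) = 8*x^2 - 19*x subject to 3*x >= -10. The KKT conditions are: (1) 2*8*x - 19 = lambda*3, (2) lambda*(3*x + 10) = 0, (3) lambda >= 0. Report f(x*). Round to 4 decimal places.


Step 1: Try lambda = 0 (constraint inactive).
Stationarity: 2*8*x - 19 = 0
x* = 19/(2*8) = 1.1875
Check constraint: 3*1.1875 = 3.5625 >= -10 -- satisfied.
Step 2: Compute optimal value.
f(x*) = 8*1.1875^2 - 19*1.1875 = -11.2813


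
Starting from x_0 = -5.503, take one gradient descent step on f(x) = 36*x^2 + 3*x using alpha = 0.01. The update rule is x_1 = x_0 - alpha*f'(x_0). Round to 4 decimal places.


We compute the gradient at x_0 and apply the update.
f'(x) = 72*x + 3
f'(-5.503) = 72*-5.503 + 3 = -393.216
x_1 = -5.503 - 0.01*-393.216 = -1.5708


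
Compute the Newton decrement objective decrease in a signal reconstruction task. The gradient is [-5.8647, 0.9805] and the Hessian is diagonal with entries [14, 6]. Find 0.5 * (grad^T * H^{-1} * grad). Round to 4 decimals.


Step 1: H is diagonal, so H^(-1) * g = [-0.4189, 0.1634].
Step 2: g^T H^(-1) g = sum_i g_i^2 / H_ii
  = (-5.8647)^2/14 + (0.9805)^2/6
  = 2.4568 + 0.1602 = 2.617
Step 3: Objective decrease = 0.5 * g^T H^(-1) g = 1.3085


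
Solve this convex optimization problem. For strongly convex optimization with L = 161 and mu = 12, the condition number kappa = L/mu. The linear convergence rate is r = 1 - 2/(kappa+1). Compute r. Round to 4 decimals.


Step 1: Compute the condition number.
kappa = L/mu = 161/12 = 13.4167
Step 2: Compute the convergence rate.
r = 1 - 2/(kappa + 1) = 1 - 2*mu/(L + mu) = (L - mu)/(L + mu) = 149/173 = 0.8613


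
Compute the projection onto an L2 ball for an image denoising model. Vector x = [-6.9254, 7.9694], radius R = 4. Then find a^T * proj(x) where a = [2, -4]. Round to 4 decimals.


Step 1: Compute ||x|| (intermediates to 6 decimals).
||x|| = sqrt((-6.9254)^2 + 7.9694^2) = 10.558054
Step 2: Project.
Since ||x|| > R, scale = R/||x|| = 4/10.558054 = 0.378858, proj(x) = scale * x
proj(x) = [-2.623743, 3.019271]
Step 3: Dot product.
a^T * proj(x) = 2*(-2.623743) - 4*3.019271 = -17.3246


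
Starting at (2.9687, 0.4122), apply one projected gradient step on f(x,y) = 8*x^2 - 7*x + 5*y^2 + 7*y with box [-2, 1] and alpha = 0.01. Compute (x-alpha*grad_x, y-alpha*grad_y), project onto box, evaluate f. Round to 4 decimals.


Step 1: Compute gradient at (2.9687, 0.4122).
grad_x = 2*8*2.9687 - 7 = 40.4992
grad_y = 2*5*0.4122 + 7 = 11.122
Step 2: Gradient step.
x_raw = 2.9687 - 0.01*40.4992 = 2.5637
y_raw = 0.4122 - 0.01*11.122 = 0.301
Step 3: Project onto [-2, 1].
x_proj = clip(2.5637) = 1.0
y_proj = clip(0.301) = 0.301
Step 4: Evaluate f.
f(1.0, 0.301) = 3.5598


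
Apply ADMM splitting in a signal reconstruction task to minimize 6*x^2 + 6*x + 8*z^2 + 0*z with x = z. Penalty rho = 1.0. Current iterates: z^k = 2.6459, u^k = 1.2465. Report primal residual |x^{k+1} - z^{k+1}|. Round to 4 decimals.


ADMM iteration with rho = 1.0, z^k = 2.6459, u^k = 1.2465
Step 1: x-update.
Minimize 6*x^2 + 6*x + (1.0/2)*(x - 2.6459 + 1.2465)^2
FOC: (2*6 + 1.0)*x = -6 + 1.0*(2.6459 - 1.2465)
x^{k+1} = -0.3539
Step 2: z-update.
Minimize 8*z^2 + 0*z + (1.0/2)*(-0.3539 - z + 1.2465)^2
FOC: (2*8 + 1.0)*z = 0 + 1.0*(-0.3539 + 1.2465)
z^{k+1} = 0.0525
Step 3: u-update.
u^{k+1} = 1.2465 - 0.3539 - 0.0525 = 0.8401
Step 4: Primal residual = |-0.3539 - 0.0525| = 0.4064


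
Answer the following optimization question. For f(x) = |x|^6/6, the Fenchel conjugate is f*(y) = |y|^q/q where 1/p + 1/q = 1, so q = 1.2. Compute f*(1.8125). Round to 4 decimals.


The conjugate exponent q satisfies 1/p + 1/q = 1.
p = 6, so q = 6/(6 - 1) = 1.2
|y|^q = 1.8125^1.2 = 2.0414
f*(1.8125) = 2.0414 / 1.2 = 1.7012


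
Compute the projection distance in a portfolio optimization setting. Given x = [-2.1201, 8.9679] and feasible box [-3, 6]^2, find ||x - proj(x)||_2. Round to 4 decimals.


Project each component onto [-3, 6].
clip(-2.1201) = -2.1201, clip(8.9679) = 6.0
Projection = [-2.1201, 6.0]
Squared diffs: [0.0, 8.8084]
Distance = sqrt(8.8084) = 2.9679


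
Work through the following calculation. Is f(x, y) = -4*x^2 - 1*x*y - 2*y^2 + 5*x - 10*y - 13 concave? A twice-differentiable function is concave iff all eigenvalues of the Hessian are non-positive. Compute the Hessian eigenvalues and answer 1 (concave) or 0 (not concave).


The Hessian of f(x,y) = -4*x^2 - 1*x*y - 2*y^2 + 5*x - 10*y - 13 is:
H = [[-8, -1], [-1, -4]]
Trace = -8 - 4 = -12
Determinant = -8*-4 - (-1)^2 = 31
Discriminant = (-12)^2 - 4*31 = 20.0
Eigenvalues: lambda_1 = -8.2361, lambda_2 = -3.7639
The function is concave.

1


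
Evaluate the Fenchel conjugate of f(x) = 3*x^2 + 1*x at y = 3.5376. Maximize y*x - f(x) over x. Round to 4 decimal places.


f*(y) = sup_x {y*x - a*x^2 - b*x} = sup_x {(y-b)*x - a*x^2}
FOC: (y - b) - 2a*x = 0 => x* = (y - b)/(2a)
x* = (3.5376 - 1)/(2*3) = 0.4229
f*(3.5376) = (y-b)^2/(4a) = (3.5376 - 1)^2/(4*3)
= 6.4394/12 = 0.5366


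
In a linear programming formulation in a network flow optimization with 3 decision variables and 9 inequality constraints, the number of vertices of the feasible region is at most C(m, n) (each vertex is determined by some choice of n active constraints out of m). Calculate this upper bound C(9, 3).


Each vertex corresponds to some choice of n active constraints out of m, so the number of vertices is at most C(m, n) = m! / (n!(m-n)!).
m = 9, n = 3
Numerator: 9 * 8 * 7
Denominator: 3! = 6
C(9, 3) = 84


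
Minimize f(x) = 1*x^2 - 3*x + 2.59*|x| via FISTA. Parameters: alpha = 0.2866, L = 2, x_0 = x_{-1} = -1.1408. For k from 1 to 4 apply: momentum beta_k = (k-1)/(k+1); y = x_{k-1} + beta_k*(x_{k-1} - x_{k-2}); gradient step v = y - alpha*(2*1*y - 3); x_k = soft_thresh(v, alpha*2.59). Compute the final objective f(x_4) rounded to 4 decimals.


FISTA on f(x) = 1*x^2 - 3*x + 2.59*|x|
L = 2, alpha = 0.2866
Iteration 1: beta = 0.0, y = -1.1408 + 0.0*(-1.1408 + 1.1408) = -1.1408
  grad(y) = -5.2816, v = y - alpha*grad = 0.3729
  prox(v) = soft_thresh(0.3729, 0.7423) = 0.0
Iteration 2: beta = 0.3333, y = 0.0 + 0.3333*(0.0 + 1.1408) = 0.3803
  grad(y) = -2.2395, v = y - alpha*grad = 1.0221
  prox(v) = soft_thresh(1.0221, 0.7423) = 0.2798
Iteration 3: beta = 0.5, y = 0.2798 + 0.5*(0.2798 - 0.0) = 0.4197
  grad(y) = -2.1606, v = y - alpha*grad = 1.0389
  prox(v) = soft_thresh(1.0389, 0.7423) = 0.2966
Iteration 4: beta = 0.6, y = 0.2966 + 0.6*(0.2966 - 0.2798) = 0.3067
  grad(y) = -2.3865, v = y - alpha*grad = 0.9907
  prox(v) = soft_thresh(0.9907, 0.7423) = 0.2484
f(x_4) = 1*0.2484^2 - 3*0.2484 + 2.59*|0.2484| = -0.0401


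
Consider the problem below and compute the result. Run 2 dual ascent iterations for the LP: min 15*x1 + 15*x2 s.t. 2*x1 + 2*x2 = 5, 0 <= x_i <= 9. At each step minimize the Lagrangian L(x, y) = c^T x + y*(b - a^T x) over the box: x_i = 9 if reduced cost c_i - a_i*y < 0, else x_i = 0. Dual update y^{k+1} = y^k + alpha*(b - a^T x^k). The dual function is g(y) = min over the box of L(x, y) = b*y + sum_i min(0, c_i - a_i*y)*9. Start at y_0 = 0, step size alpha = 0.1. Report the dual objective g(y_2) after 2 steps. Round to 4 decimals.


Dual ascent for LP: min 15*x1 + 15*x2, 2*x1 + 2*x2 = 5, 0 <= x_i <= 9
Step 1: y^k = 0.0, reduced costs: (15.0, 15.0)
  x^k = (0.0, 0.0), subgradient = b - a^T x = 5.0
  y^{k+1} = 0.0 + 0.1*5.0 = 0.5
Step 2: y^k = 0.5, reduced costs: (14.0, 14.0)
  x^k = (0.0, 0.0), subgradient = b - a^T x = 5.0
  y^{k+1} = 0.5 + 0.1*5.0 = 1.0
Dual objective at y_2 = 1.0: reduced costs (13.0, 13.0), box minimizer x = (0.0, 0.0)
g(y_2) = b*y + (c1 - a1*y)*x1 + (c2 - a2*y)*x2 = 5*1.0 + 13.0*0.0 + 13.0*0.0 = 5.0 + 0.0 + 0.0 = 5.0


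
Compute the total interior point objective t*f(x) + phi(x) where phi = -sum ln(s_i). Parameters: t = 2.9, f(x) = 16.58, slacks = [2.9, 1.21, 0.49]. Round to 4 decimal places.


Step 1: Compute log-barrier.
ln values: [1.0647, 0.1906, -0.7133]
phi = -(1.0647 + 0.1906 - 0.7133) = -0.542
Step 2: Compute augmented objective.
t*f(x) = 2.9*16.58 = 48.082
Total = 48.082 - 0.542 = 47.54


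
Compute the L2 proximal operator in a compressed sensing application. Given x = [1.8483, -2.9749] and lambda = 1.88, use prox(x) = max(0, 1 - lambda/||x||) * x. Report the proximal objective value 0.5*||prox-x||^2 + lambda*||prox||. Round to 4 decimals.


Step 1: Compute ||x||.
||x|| = 3.5023
Step 2: Compute scaling factor.
scale = max(0, 1 - 1.88/3.5023) = 0.4632
Step 3: prox(x) = [0.8562, -1.378]
||prox(x)|| = 1.6223
Step 4: Proximal objective.
0.5*||prox-x||^2 = 1.7672
lambda*||prox|| = 3.0499
Total = 4.8172


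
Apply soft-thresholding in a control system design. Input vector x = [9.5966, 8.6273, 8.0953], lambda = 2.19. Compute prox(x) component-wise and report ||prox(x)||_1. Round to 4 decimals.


Soft-thresholding with lambda = 2.19:
prox(9.5966) = sign(9.5966)*max(|9.5966| - 2.19, 0) = 7.4066
prox(8.6273) = sign(8.6273)*max(|8.6273| - 2.19, 0) = 6.4373
prox(8.0953) = sign(8.0953)*max(|8.0953| - 2.19, 0) = 5.9053
prox(x) = [7.4066, 6.4373, 5.9053]
||prox(x)||_1 = 7.4066 + 6.4373 + 5.9053 = 19.7492


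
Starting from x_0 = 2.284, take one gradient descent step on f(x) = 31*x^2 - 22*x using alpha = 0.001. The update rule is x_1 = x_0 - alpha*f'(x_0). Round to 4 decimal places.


We compute the gradient at x_0 and apply the update.
f'(x) = 62*x - 22
f'(2.284) = 62*2.284 - 22 = 119.608
x_1 = 2.284 - 0.001*119.608 = 2.1644


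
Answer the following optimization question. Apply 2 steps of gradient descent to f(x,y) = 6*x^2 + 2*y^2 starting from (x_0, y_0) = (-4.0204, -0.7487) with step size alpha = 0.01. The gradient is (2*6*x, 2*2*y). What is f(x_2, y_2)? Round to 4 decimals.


Gradient descent on f(x,y) = 6*x^2 + 2*y^2.
Starting point: (-4.0204, -0.7487), alpha = 0.01
Step 1: grad_x = 2*6*-4.0204 = -48.2448, grad_y = 2*2*-0.7487 = -2.9948
  x_1 = -4.0204 - 0.01*-48.2448 = -3.538
  y_1 = -0.7487 - 0.01*-2.9948 = -0.7188
Step 2: grad_x = 2*6*-3.538 = -42.4554, grad_y = 2*2*-0.7188 = -2.875
  x_2 = -3.538 - 0.01*-42.4554 = -3.1134
  y_2 = -0.7188 - 0.01*-2.875 = -0.69
f(-3.1134, -0.69) = 6*(-3.1134)^2 + 2*(-0.69)^2 = 59.1117


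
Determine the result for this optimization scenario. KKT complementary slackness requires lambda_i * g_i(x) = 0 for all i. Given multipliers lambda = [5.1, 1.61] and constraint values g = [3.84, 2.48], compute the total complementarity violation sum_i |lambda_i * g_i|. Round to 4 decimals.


KKT complementary slackness check:
lambda_1 * g_1 = 5.1 * 3.84 = 19.584
lambda_2 * g_2 = 1.61 * 2.48 = 3.9928
Total violation = 19.584 + 3.9928 = 23.5768


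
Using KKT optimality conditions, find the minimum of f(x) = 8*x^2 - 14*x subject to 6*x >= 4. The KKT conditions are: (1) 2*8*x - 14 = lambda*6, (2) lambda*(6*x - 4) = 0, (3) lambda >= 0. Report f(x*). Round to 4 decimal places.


Step 1: Try lambda = 0 (constraint inactive).
Stationarity: 2*8*x - 14 = 0
x* = 14/(2*8) = 0.875
Check constraint: 6*0.875 = 5.25 >= 4 -- satisfied.
Step 2: Compute optimal value.
f(x*) = 8*0.875^2 - 14*0.875 = -6.125


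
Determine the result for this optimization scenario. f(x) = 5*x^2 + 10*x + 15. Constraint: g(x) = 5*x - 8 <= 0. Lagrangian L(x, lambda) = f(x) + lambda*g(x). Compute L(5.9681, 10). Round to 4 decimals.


Step 1: Evaluate f(x).
f(5.9681) = 5*5.9681^2 + 10*5.9681 + 15 = 252.7721
Step 2: Evaluate g(x).
g(5.9681) = 5*5.9681 - 8 = 21.8405
Step 3: Compute Lagrangian.
L = 252.7721 + 10*21.8405 = 471.1771


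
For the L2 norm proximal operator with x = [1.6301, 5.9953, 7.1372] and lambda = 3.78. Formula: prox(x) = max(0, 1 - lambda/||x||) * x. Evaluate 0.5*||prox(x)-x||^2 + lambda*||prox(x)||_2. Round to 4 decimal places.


Step 1: Compute ||x||.
||x|| = 9.4626
Step 2: Compute scaling factor.
scale = max(0, 1 - 3.78/9.4626) = 0.6005
Step 3: prox(x) = [0.9789, 3.6004, 4.2861]
||prox(x)|| = 5.6826
Step 4: Proximal objective.
0.5*||prox-x||^2 = 7.1442
lambda*||prox|| = 21.4802
Total = 28.6244


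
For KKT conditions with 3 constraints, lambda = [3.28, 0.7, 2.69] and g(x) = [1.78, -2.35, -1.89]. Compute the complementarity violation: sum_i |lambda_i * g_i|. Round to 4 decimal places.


KKT complementary slackness check:
lambda_1 * g_1 = 3.28 * 1.78 = 5.8384
lambda_2 * g_2 = 0.7 * -2.35 = -1.645
lambda_3 * g_3 = 2.69 * -1.89 = -5.0841
Total violation = 5.8384 + 1.645 + 5.0841 = 12.5675


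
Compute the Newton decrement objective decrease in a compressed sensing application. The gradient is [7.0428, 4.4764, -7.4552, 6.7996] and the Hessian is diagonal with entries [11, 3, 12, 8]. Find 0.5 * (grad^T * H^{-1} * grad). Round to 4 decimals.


Step 1: H is diagonal, so H^(-1) * g = [0.6403, 1.4921, -0.6213, 0.85].
Step 2: g^T H^(-1) g = sum_i g_i^2 / H_ii
  = (7.0428)^2/11 + (4.4764)^2/3 + (-7.4552)^2/12 + (6.7996)^2/8
  = 4.5092 + 6.6794 + 4.6317 + 5.7793 = 21.5996
Step 3: Objective decrease = 0.5 * g^T H^(-1) g = 10.7998


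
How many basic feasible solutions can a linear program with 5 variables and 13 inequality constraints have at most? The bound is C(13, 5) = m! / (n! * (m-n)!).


Each vertex corresponds to some choice of n active constraints out of m, so the number of vertices is at most C(m, n) = m! / (n!(m-n)!).
m = 13, n = 5
Numerator: 13 * 12 * 11 * 10 * 9
Denominator: 5! = 120
C(13, 5) = 1287


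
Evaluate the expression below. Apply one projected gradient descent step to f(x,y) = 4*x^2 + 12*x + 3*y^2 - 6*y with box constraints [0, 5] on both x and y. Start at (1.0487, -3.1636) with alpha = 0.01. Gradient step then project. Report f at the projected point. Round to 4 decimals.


Step 1: Compute gradient at (1.0487, -3.1636).
grad_x = 2*4*1.0487 + 12 = 20.3896
grad_y = 2*3*-3.1636 - 6 = -24.9816
Step 2: Gradient step.
x_raw = 1.0487 - 0.01*20.3896 = 0.8448
y_raw = -3.1636 - 0.01*-24.9816 = -2.9138
Step 3: Project onto [0, 5].
x_proj = clip(0.8448) = 0.8448
y_proj = clip(-2.9138) = 0.0
Step 4: Evaluate f.
f(0.8448, 0.0) = 12.9924


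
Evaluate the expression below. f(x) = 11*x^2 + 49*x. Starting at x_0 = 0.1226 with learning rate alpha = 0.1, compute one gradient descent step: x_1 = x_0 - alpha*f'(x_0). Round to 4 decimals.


We compute the gradient at x_0 and apply the update.
f'(x) = 22*x + 49
f'(0.1226) = 22*0.1226 + 49 = 51.6972
x_1 = 0.1226 - 0.1*51.6972 = -5.0471


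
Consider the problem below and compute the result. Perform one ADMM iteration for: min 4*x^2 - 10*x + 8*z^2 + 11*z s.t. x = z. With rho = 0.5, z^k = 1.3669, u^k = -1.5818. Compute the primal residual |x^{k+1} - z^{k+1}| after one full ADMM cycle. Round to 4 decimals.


ADMM iteration with rho = 0.5, z^k = 1.3669, u^k = -1.5818
Step 1: x-update.
Minimize 4*x^2 - 10*x + (0.5/2)*(x - 1.3669 - 1.5818)^2
FOC: (2*4 + 0.5)*x = 10 + 0.5*(1.3669 + 1.5818)
x^{k+1} = 1.3499
Step 2: z-update.
Minimize 8*z^2 + 11*z + (0.5/2)*(1.3499 - z - 1.5818)^2
FOC: (2*8 + 0.5)*z = -11 + 0.5*(1.3499 - 1.5818)
z^{k+1} = -0.6737
Step 3: u-update.
u^{k+1} = -1.5818 + 1.3499 + 0.6737 = 0.4418
Step 4: Primal residual = |1.3499 + 0.6737| = 2.0236


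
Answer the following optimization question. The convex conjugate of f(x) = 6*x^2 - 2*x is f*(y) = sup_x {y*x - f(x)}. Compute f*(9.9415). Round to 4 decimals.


f*(y) = sup_x {y*x - a*x^2 - b*x} = sup_x {(y-b)*x - a*x^2}
FOC: (y - b) - 2a*x = 0 => x* = (y - b)/(2a)
x* = (9.9415 + 2)/(2*6) = 0.9951
f*(9.9415) = (y-b)^2/(4a) = (9.9415 + 2)^2/(4*6)
= 142.5994/24 = 5.9416


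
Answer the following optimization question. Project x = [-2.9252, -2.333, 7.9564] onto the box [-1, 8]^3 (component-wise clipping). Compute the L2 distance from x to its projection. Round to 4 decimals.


Project each component onto [-1, 8].
clip(-2.9252) = -1.0, clip(-2.333) = -1.0, clip(7.9564) = 7.9564
Projection = [-1.0, -1.0, 7.9564]
Squared diffs: [3.7064, 1.7769, 0.0]
Distance = sqrt(5.4833) = 2.3416


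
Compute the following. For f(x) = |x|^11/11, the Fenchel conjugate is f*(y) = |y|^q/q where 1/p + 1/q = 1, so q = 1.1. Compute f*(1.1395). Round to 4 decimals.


The conjugate exponent q satisfies 1/p + 1/q = 1.
p = 11, so q = 11/(11 - 1) = 1.1
|y|^q = 1.1395^1.1 = 1.1545
f*(1.1395) = 1.1545 / 1.1 = 1.0495


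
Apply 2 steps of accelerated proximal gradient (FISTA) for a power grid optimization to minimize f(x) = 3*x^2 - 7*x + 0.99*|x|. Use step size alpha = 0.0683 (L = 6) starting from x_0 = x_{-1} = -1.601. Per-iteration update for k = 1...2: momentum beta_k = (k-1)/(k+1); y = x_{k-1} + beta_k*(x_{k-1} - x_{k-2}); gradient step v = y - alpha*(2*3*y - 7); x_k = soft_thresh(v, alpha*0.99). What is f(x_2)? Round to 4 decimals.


FISTA on f(x) = 3*x^2 - 7*x + 0.99*|x|
L = 6, alpha = 0.0683
Iteration 1: beta = 0.0, y = -1.601 + 0.0*(-1.601 + 1.601) = -1.601
  grad(y) = -16.606, v = y - alpha*grad = -0.4668
  prox(v) = soft_thresh(-0.4668, 0.0676) = -0.3992
Iteration 2: beta = 0.3333, y = -0.3992 + 0.3333*(-0.3992 + 1.601) = 0.0014
  grad(y) = -6.9915, v = y - alpha*grad = 0.4789
  prox(v) = soft_thresh(0.4789, 0.0676) = 0.4113
f(x_2) = 3*0.4113^2 - 7*0.4113 + 0.99*|0.4113| = -1.9645


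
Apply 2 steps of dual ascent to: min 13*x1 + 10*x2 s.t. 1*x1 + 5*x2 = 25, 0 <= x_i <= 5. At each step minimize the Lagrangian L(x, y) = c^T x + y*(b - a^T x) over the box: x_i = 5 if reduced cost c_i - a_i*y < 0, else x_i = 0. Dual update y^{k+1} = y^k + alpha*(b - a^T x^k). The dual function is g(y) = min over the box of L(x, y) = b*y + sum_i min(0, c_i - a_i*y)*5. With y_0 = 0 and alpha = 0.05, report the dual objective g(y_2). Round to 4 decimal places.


Dual ascent for LP: min 13*x1 + 10*x2, 1*x1 + 5*x2 = 25, 0 <= x_i <= 5
Step 1: y^k = 0.0, reduced costs: (13.0, 10.0)
  x^k = (0.0, 0.0), subgradient = b - a^T x = 25.0
  y^{k+1} = 0.0 + 0.05*25.0 = 1.25
Step 2: y^k = 1.25, reduced costs: (11.75, 3.75)
  x^k = (0.0, 0.0), subgradient = b - a^T x = 25.0
  y^{k+1} = 1.25 + 0.05*25.0 = 2.5
Dual objective at y_2 = 2.5: reduced costs (10.5, -2.5), box minimizer x = (0.0, 5.0)
g(y_2) = b*y + (c1 - a1*y)*x1 + (c2 - a2*y)*x2 = 25*2.5 + 10.5*0.0 + (-2.5)*5.0 = 62.5 + 0.0 - 12.5 = 50.0


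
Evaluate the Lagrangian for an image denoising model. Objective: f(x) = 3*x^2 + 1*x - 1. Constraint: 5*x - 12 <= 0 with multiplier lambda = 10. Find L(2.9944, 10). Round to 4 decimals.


Step 1: Evaluate f(x).
f(2.9944) = 3*2.9944^2 + 1*2.9944 - 1 = 28.8937
Step 2: Evaluate g(x).
g(2.9944) = 5*2.9944 - 12 = 2.972
Step 3: Compute Lagrangian.
L = 28.8937 + 10*2.972 = 58.6137


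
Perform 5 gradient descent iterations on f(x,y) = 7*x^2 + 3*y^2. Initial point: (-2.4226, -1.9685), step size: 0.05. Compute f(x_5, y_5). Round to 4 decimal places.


Gradient descent on f(x,y) = 7*x^2 + 3*y^2.
Starting point: (-2.4226, -1.9685), alpha = 0.05
Step 1: grad_x = 2*7*-2.4226 = -33.9164, grad_y = 2*3*-1.9685 = -11.811
  x_1 = -2.4226 - 0.05*-33.9164 = -0.7268
  y_1 = -1.9685 - 0.05*-11.811 = -1.378
Step 2: grad_x = 2*7*-0.7268 = -10.1749, grad_y = 2*3*-1.378 = -8.2677
  x_2 = -0.7268 - 0.05*-10.1749 = -0.218
  y_2 = -1.378 - 0.05*-8.2677 = -0.9646
Step 3: grad_x = 2*7*-0.218 = -3.0525, grad_y = 2*3*-0.9646 = -5.7874
  x_3 = -0.218 - 0.05*-3.0525 = -0.0654
  y_3 = -0.9646 - 0.05*-5.7874 = -0.6752
Step 4: grad_x = 2*7*-0.0654 = -0.9157, grad_y = 2*3*-0.6752 = -4.0512
  x_4 = -0.0654 - 0.05*-0.9157 = -0.0196
  y_4 = -0.6752 - 0.05*-4.0512 = -0.4726
Step 5: grad_x = 2*7*-0.0196 = -0.2747, grad_y = 2*3*-0.4726 = -2.8358
  x_5 = -0.0196 - 0.05*-0.2747 = -0.0059
  y_5 = -0.4726 - 0.05*-2.8358 = -0.3308
f(-0.0059, -0.3308) = 7*(-0.0059)^2 + 3*(-0.3308)^2 = 0.3286


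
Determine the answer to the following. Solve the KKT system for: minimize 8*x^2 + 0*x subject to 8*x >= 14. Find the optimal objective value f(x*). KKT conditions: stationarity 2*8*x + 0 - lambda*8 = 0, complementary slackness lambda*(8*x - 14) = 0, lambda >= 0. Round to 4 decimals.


Step 1: Try lambda = 0 (constraint inactive).
x_unc = 0/(2*8) = 0.0
Check: 8*0.0 = 0.0 < 14 -- violated!
Step 2: Constraint must be active: 8*x = 14
x* = 14/8 = 1.75
lambda = (2*8*1.75 + 0)/8 = 3.5
Step 3: Compute optimal value.
f(x*) = 8*1.75^2 + 0*1.75 = 24.5


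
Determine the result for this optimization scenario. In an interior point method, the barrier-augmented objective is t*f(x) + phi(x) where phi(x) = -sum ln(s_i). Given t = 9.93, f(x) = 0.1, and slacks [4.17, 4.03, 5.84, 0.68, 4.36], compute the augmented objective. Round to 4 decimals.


Step 1: Compute log-barrier.
ln values: [1.4279, 1.3938, 1.7647, -0.3857, 1.4725]
phi = -(1.4279 + 1.3938 + 1.7647 - 0.3857 + 1.4725) = -5.6732
Step 2: Compute augmented objective.
t*f(x) = 9.93*0.1 = 0.993
Total = 0.993 - 5.6732 = -4.6802


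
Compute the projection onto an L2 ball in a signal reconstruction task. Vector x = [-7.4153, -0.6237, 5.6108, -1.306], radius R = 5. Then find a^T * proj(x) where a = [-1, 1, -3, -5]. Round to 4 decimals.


Step 1: Compute ||x|| (intermediates to 6 decimals).
||x|| = sqrt((-7.4153)^2 + (-0.6237)^2 + 5.6108^2 + (-1.306)^2) = 9.410759
Step 2: Project.
Since ||x|| > R, scale = R/||x|| = 5/9.410759 = 0.531307, proj(x) = scale * x
proj(x) = [-3.939801, -0.331376, 2.981057, -0.693887]
Step 3: Dot product.
a^T * proj(x) = -1*(-3.939801) + 1*(-0.331376) - 3*2.981057 - 5*(-0.693887) = -1.8653


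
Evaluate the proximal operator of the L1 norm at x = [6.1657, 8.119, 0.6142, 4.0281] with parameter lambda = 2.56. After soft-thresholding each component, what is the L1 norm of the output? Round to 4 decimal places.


Soft-thresholding with lambda = 2.56:
prox(6.1657) = sign(6.1657)*max(|6.1657| - 2.56, 0) = 3.6057
prox(8.119) = sign(8.119)*max(|8.119| - 2.56, 0) = 5.559
prox(0.6142) = sign(0.6142)*max(|0.6142| - 2.56, 0) = 0.0
prox(4.0281) = sign(4.0281)*max(|4.0281| - 2.56, 0) = 1.4681
prox(x) = [3.6057, 5.559, 0.0, 1.4681]
||prox(x)||_1 = 3.6057 + 5.559 + 0.0 + 1.4681 = 10.6328


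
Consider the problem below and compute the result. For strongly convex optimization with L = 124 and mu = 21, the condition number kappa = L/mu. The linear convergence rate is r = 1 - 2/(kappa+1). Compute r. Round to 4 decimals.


Step 1: Compute the condition number.
kappa = L/mu = 124/21 = 5.9048
Step 2: Compute the convergence rate.
r = 1 - 2/(kappa + 1) = 1 - 2*mu/(L + mu) = (L - mu)/(L + mu) = 103/145 = 0.7103


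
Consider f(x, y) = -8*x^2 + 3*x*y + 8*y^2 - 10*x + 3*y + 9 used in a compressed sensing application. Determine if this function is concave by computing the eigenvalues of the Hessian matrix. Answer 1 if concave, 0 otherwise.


The Hessian of f(x,y) = -8*x^2 + 3*x*y + 8*y^2 - 10*x + 3*y + 9 is:
H = [[-16, 3], [3, 16]]
Trace = -16 + 16 = 0
Determinant = -16*16 - (3)^2 = -265
Discriminant = (0)^2 - 4*-265 = 1060.0
Eigenvalues: lambda_1 = -16.2788, lambda_2 = 16.2788
The function is not concave.

0


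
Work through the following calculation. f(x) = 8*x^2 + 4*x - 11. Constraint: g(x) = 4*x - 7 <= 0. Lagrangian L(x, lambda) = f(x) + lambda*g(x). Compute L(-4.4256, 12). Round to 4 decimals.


Step 1: Evaluate f(x).
f(-4.4256) = 8*(-4.4256)^2 + 4*(-4.4256) - 11 = 127.9851
Step 2: Evaluate g(x).
g(-4.4256) = 4*-4.4256 - 7 = -24.7024
Step 3: Compute Lagrangian.
L = 127.9851 + 12*-24.7024 = -168.4437


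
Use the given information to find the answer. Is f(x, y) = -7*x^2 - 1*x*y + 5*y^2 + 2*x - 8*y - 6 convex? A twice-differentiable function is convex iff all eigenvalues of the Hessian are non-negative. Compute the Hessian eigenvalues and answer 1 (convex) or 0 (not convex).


The Hessian of f(x,y) = -7*x^2 - 1*x*y + 5*y^2 + 2*x - 8*y - 6 is:
H = [[-14, -1], [-1, 10]]
Trace = -14 + 10 = -4
Determinant = -14*10 - (-1)^2 = -141
Discriminant = (-4)^2 - 4*-141 = 580.0
Eigenvalues: lambda_1 = -14.0416, lambda_2 = 10.0416
The function is not convex.

0


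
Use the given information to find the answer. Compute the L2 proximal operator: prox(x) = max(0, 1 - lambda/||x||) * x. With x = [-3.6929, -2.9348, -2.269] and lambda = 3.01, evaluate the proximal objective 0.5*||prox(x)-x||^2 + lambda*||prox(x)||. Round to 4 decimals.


Step 1: Compute ||x||.
||x|| = 5.2344
Step 2: Compute scaling factor.
scale = max(0, 1 - 3.01/5.2344) = 0.425
Step 3: prox(x) = [-1.5693, -1.2472, -0.9642]
||prox(x)|| = 2.2244
Step 4: Proximal objective.
0.5*||prox-x||^2 = 4.5301
lambda*||prox|| = 6.6954
Total = 11.2255


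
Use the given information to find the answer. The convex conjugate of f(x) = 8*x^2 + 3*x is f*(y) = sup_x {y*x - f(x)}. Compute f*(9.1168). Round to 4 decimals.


f*(y) = sup_x {y*x - a*x^2 - b*x} = sup_x {(y-b)*x - a*x^2}
FOC: (y - b) - 2a*x = 0 => x* = (y - b)/(2a)
x* = (9.1168 - 3)/(2*8) = 0.3823
f*(9.1168) = (y-b)^2/(4a) = (9.1168 - 3)^2/(4*8)
= 37.4152/32 = 1.1692


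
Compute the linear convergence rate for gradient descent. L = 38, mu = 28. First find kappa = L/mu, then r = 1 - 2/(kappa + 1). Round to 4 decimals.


Step 1: Compute the condition number.
kappa = L/mu = 38/28 = 1.3571
Step 2: Compute the convergence rate.
r = 1 - 2/(kappa + 1) = 1 - 2*mu/(L + mu) = (L - mu)/(L + mu) = 10/66 = 0.1515
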